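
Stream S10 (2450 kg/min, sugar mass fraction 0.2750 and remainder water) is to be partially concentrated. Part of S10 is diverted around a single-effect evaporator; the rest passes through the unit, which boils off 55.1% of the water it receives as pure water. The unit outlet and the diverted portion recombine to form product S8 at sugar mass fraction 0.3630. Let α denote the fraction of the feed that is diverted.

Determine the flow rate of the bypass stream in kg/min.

963.2 kg/min

All 2450×0.275 = 673.75 kg/min of sugar reaches S8, so S8 = 673.75/0.363 = 1856.1 kg/min and vapour = 593.94 kg/min.
The evaporator receives (1−α)·2450 of feed at 0.725 water and removes 0.551 of that water:
0.551×0.725×(1−α)×2450 = 593.94
(1−α) = 593.94/978.71 = 0.6069;  α = 0.3931.
Bypass flow = 0.3931×2450 = 963.2 kg/min.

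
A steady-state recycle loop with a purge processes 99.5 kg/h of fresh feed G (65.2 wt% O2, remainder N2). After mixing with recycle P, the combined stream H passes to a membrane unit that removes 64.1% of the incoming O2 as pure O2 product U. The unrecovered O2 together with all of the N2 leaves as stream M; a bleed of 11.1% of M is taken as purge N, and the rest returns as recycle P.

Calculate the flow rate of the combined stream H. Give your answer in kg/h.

N2 enters only via G and leaves only via the purge: 99.5×0.348 = 0.111×(N2 in M), and the membrane unit passes all N2, so N2 in H = N2 in M = 311.95 kg/h.
O2 in H: m_A = 99.5×0.652 + (1−0.111)·(1−0.641)·m_A, so m_A = 64.874/0.6808 = 95.284 kg/h.
H = 95.284 + 311.95 = 407.23 kg/h.

407.2 kg/h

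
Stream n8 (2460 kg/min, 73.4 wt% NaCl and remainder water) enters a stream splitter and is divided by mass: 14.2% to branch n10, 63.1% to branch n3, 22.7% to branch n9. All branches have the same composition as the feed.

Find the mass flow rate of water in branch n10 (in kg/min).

Branch n10 total = 0.142×2460 = 349.32 kg/min.
water in n10 = 0.266×349.32 = 92.919 kg/min.

92.92 kg/min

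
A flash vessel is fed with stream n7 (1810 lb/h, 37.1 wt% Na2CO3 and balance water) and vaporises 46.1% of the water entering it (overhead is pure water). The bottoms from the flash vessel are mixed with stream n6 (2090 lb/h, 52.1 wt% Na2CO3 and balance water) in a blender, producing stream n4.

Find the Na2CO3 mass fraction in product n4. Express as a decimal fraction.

0.522

Vapour removed = 0.461×0.629×1810 = 524.84 lb/h; concentrate = 1285.2 lb/h.
Na2CO3 reaching the mixer = 671.51 (from concentrate) + 2090×0.521 = 1760.4 lb/h.
Product flow = 1285.2 + 2090 = 3375.2 lb/h; Na2CO3 fraction = 0.522.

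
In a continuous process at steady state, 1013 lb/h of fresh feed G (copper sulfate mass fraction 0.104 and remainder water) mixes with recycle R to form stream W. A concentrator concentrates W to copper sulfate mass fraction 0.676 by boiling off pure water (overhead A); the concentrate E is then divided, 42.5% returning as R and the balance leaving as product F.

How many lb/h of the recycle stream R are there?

Overall copper sulfate balance (none leaves overhead): copper sulfate in fresh feed = copper sulfate in product, i.e. 1013×0.104 = (1−0.425)·E·0.676.
E = 105.35/(0.676×0.575) = 271.04 lb/h.
Recycle R = 0.425×271.04 = 115.19 lb/h.

115.2 lb/h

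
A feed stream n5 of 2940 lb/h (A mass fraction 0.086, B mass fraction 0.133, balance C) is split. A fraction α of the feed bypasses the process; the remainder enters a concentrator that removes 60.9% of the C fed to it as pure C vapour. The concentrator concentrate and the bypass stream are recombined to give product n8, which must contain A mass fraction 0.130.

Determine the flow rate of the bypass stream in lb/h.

All 2940×0.086 = 252.84 lb/h of A reaches n8, so n8 = 252.84/0.130 = 1944.9 lb/h and vapour = 995.08 lb/h.
The evaporator receives (1−α)·2940 of feed at 0.781 C and removes 0.609 of that C:
0.609×0.781×(1−α)×2940 = 995.08
(1−α) = 995.08/1398.3 = 0.7116;  α = 0.2884.
Bypass flow = 0.2884×2940 = 847.87 lb/h.

847.9 lb/h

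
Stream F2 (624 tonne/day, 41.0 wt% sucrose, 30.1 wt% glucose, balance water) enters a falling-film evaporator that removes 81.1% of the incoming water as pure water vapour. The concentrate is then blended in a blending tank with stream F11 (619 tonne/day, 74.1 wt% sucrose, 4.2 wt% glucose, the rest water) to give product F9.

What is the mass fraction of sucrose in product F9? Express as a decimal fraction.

Vapour removed = 0.811×0.289×624 = 146.25 tonne/day; concentrate = 477.75 tonne/day.
sucrose reaching the mixer = 255.84 (from concentrate) + 619×0.741 = 714.52 tonne/day.
Product flow = 477.75 + 619 = 1096.7 tonne/day; sucrose fraction = 0.651.

0.651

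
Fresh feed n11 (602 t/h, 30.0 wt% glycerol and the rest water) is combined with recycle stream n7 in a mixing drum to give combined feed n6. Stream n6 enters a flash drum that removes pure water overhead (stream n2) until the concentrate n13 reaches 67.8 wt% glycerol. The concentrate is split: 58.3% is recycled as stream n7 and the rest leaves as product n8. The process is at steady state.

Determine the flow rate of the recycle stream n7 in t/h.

Overall glycerol balance (none leaves overhead): glycerol in fresh feed = glycerol in product, i.e. 602×0.300 = (1−0.583)·n13·0.678.
n13 = 180.6/(0.678×0.417) = 638.78 t/h.
Recycle n7 = 0.583×638.78 = 372.41 t/h.

372.4 t/h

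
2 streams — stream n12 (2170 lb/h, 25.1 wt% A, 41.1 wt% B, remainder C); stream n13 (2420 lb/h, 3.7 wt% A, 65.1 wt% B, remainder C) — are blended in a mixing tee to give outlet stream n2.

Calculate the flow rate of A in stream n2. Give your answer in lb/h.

634.2 lb/h

A out = A in = 2170×0.251 + 2420×0.037 = 634.21 lb/h.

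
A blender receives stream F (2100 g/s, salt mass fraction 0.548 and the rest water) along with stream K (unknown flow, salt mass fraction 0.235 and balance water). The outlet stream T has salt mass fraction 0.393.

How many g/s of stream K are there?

2060 g/s

Let K be the unknown flow. Total out = 2100 + K.
salt balance: 1150.8 + 0.235·K = 0.393·(2100 + K)
(0.235 − 0.393)·K = 0.393×2100 − 1150.8 = -325.5
K = -325.5 / -0.158 = 2060.1 g/s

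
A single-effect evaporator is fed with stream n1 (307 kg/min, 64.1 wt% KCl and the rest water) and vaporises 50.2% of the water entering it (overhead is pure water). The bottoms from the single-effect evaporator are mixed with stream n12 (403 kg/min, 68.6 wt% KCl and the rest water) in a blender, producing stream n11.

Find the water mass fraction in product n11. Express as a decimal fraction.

0.277

Vapour removed = 0.502×0.359×307 = 55.327 kg/min; concentrate = 251.67 kg/min.
water reaching the mixer = 54.886 (from concentrate) + 403×0.314 = 181.43 kg/min.
Product flow = 251.67 + 403 = 654.67 kg/min; water fraction = 0.277.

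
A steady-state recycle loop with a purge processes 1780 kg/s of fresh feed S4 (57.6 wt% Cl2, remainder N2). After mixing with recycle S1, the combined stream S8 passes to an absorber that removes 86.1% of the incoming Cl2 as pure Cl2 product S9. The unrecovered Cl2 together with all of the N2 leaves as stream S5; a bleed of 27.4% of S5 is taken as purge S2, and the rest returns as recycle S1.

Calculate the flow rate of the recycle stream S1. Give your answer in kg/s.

N2 enters only via S4 and leaves only via the purge: 1780×0.424 = 0.274×(N2 in S5), and the absorber passes all N2, so N2 in S8 = N2 in S5 = 2754.5 kg/s.
Cl2 in S8: m_A = 1780×0.576 + (1−0.274)·(1−0.861)·m_A, so m_A = 1025.3/0.8991 = 1140.4 kg/s.
S5 = (1−0.861)×1140.4 + 2754.5 = 2913 kg/s.
Recycle S1 = (1−0.274)×2913 = 2114.8 kg/s.

2115 kg/s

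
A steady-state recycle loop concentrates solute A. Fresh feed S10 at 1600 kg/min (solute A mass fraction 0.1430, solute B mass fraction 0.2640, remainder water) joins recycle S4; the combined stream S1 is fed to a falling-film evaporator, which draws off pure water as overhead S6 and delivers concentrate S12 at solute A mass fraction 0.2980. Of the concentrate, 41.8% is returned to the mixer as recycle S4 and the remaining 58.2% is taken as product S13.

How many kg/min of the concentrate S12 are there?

1319 kg/min

Overall solute A balance (none leaves overhead): solute A in fresh feed = solute A in product, i.e. 1600×0.143 = (1−0.418)·S12·0.298.
S12 = 228.8/(0.298×0.582) = 1319.2 kg/min.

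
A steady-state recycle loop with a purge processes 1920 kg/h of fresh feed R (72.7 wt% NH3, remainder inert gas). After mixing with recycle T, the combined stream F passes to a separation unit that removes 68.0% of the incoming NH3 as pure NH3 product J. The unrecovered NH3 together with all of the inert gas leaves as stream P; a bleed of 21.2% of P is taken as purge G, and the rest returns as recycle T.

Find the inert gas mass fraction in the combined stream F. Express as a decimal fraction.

inert gas enters only via R and leaves only via the purge: 1920×0.273 = 0.212×(inert gas in P), and the separation unit passes all inert gas, so inert gas in F = inert gas in P = 2472.5 kg/h.
NH3 in F: m_A = 1920×0.727 + (1−0.212)·(1−0.680)·m_A, so m_A = 1395.8/0.7478 = 1866.5 kg/h.
F = 1866.5 + 2472.5 = 4338.9 kg/h.
inert gas fraction in F = 2472.5/4338.9 = 0.5698.

0.5698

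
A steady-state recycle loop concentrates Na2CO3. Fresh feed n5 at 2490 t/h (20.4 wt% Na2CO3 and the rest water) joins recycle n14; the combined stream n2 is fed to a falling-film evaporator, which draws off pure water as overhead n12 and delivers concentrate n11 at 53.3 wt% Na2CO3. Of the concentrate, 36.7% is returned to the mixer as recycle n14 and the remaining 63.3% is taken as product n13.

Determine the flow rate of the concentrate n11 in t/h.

Overall Na2CO3 balance (none leaves overhead): Na2CO3 in fresh feed = Na2CO3 in product, i.e. 2490×0.204 = (1−0.367)·n11·0.533.
n11 = 507.96/(0.533×0.633) = 1505.6 t/h.

1506 t/h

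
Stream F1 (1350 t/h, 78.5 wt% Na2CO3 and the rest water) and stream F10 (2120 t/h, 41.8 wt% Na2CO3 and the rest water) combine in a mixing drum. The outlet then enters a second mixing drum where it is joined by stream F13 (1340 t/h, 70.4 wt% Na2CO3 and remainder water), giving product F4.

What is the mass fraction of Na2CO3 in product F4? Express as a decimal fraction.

Overall, product flow = 4810 t/h.
Na2CO3 in = 1350×0.785 + 2120×0.418 + 1340×0.704 = 2889.3 t/h.
Na2CO3 fraction in F4 = 0.6007.

0.6007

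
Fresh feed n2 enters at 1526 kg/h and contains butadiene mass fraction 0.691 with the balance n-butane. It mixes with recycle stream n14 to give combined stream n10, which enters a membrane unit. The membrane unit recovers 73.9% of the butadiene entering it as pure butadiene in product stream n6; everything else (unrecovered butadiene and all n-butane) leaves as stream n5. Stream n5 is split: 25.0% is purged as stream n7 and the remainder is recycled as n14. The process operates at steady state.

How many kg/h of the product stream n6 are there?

butadiene in n10: m_A = 1526×0.691 + (1−0.250)·(1−0.739)·m_A, so m_A = 1054.5/0.8043 = 1311.1 kg/h.
Product n6 = 0.739×1311.1 = 968.92 kg/h.

968.9 kg/h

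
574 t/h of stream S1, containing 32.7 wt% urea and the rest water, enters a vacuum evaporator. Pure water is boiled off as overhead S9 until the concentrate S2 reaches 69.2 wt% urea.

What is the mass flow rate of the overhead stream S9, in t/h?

urea is conserved: 574×0.327 = 187.7 t/h all reports to the concentrate.
Concentrate = 187.7/(target fraction) = 271.24 t/h.
Overhead = 574 − 271.24 = 302.76 t/h.

302.8 t/h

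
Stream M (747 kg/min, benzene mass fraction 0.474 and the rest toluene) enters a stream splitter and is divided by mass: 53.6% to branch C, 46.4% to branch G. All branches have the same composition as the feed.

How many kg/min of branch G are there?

346.6 kg/min

Branch G flow = 0.464×747 = 346.61 kg/min.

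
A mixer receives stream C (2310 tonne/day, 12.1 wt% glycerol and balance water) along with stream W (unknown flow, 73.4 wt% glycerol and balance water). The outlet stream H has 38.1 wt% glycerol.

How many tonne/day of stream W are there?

Let W be the unknown flow. Total out = 2310 + W.
glycerol balance: 279.51 + 0.734·W = 0.381·(2310 + W)
(0.734 − 0.381)·W = 0.381×2310 − 279.51 = 600.6
W = 600.6 / 0.353 = 1701.4 tonne/day

1701 tonne/day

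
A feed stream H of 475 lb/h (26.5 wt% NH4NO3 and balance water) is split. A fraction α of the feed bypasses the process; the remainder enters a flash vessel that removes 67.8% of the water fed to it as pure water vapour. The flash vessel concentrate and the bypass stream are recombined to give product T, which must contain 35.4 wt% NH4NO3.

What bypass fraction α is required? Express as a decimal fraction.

All 475×0.265 = 125.88 lb/h of NH4NO3 reaches T, so T = 125.88/0.354 = 355.58 lb/h and vapour = 119.42 lb/h.
The evaporator receives (1−α)·475 of feed at 0.735 water and removes 0.678 of that water:
0.678×0.735×(1−α)×475 = 119.42
(1−α) = 119.42/236.71 = 0.5045;  α = 0.4955.

0.495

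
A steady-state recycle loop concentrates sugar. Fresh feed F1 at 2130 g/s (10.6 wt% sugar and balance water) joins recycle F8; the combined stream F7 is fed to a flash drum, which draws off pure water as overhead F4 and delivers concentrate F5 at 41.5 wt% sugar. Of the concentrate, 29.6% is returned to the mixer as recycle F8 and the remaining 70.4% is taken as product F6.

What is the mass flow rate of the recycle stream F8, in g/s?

Overall sugar balance (none leaves overhead): sugar in fresh feed = sugar in product, i.e. 2130×0.106 = (1−0.296)·F5·0.415.
F5 = 225.78/(0.415×0.704) = 772.8 g/s.
Recycle F8 = 0.296×772.8 = 228.75 g/s.

228.7 g/s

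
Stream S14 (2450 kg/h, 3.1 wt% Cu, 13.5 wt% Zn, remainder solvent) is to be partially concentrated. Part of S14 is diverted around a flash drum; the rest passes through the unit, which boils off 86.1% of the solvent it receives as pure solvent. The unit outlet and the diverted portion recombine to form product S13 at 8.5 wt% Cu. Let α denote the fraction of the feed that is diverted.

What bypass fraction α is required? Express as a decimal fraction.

All 2450×0.031 = 75.95 kg/h of Cu reaches S13, so S13 = 75.95/0.085 = 893.53 kg/h and vapour = 1556.5 kg/h.
The evaporator receives (1−α)·2450 of feed at 0.834 solvent and removes 0.861 of that solvent:
0.861×0.834×(1−α)×2450 = 1556.5
(1−α) = 1556.5/1759.3 = 0.8847;  α = 0.1153.

0.115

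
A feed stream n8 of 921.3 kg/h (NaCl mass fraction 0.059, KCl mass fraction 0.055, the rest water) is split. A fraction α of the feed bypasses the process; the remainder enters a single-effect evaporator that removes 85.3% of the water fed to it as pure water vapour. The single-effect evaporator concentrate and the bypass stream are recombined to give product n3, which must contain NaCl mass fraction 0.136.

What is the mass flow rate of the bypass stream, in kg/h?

All 921.3×0.059 = 54.357 kg/h of NaCl reaches n3, so n3 = 54.357/0.136 = 399.68 kg/h and vapour = 521.62 kg/h.
The evaporator receives (1−α)·921.3 of feed at 0.886 water and removes 0.853 of that water:
0.853×0.886×(1−α)×921.3 = 521.62
(1−α) = 521.62/696.28 = 0.7492;  α = 0.2508.
Bypass flow = 0.2508×921.3 = 231.11 kg/h.

231.1 kg/h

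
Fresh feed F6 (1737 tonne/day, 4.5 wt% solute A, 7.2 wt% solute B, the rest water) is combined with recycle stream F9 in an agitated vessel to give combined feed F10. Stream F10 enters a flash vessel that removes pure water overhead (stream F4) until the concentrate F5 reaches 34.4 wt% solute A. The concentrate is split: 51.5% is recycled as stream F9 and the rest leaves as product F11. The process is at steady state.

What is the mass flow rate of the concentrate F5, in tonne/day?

Overall solute A balance (none leaves overhead): solute A in fresh feed = solute A in product, i.e. 1737×0.045 = (1−0.515)·F5·0.344.
F5 = 78.165/(0.344×0.485) = 468.5 tonne/day.

468.5 tonne/day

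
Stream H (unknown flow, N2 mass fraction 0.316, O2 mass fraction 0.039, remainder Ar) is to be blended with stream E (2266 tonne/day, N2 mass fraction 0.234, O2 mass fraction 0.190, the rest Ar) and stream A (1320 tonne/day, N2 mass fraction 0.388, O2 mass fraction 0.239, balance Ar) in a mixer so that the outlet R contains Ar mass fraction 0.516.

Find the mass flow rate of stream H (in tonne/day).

Let H be the unknown flow. Total out = 3586 + H.
Ar balance: 1797.6 + 0.645·H = 0.516·(3586 + H)
(0.645 − 0.516)·H = 0.516×3586 − 1797.6 = 52.8
H = 52.8 / 0.129 = 409.3 tonne/day

409.3 tonne/day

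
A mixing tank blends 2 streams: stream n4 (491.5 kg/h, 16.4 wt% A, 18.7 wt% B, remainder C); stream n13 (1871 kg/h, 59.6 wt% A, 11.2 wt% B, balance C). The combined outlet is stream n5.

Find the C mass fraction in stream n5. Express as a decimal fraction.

0.366

Total flow out = 491.5 + 1871 = 2362.5 kg/h.
C in = 491.5×0.649 + 1871×0.292 = 865.32 kg/h.
C mass fraction in n5 = 865.32/2362.5 = 0.366.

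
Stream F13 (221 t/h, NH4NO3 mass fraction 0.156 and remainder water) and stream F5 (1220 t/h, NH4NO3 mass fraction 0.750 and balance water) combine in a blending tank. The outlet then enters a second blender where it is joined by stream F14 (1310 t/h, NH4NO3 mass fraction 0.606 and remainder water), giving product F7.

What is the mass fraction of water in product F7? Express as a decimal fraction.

0.366

Overall, product flow = 2751 t/h.
water in = 221×0.844 + 1220×0.250 + 1310×0.394 = 1007.7 t/h.
water fraction in F7 = 0.366.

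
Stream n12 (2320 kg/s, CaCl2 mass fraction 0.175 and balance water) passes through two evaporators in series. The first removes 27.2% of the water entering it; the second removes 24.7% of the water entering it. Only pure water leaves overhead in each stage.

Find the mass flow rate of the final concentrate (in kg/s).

water in feed = 2320×0.825 = 1914 kg/s.
After stage 1: water left = (1−0.272)×1914 = 1393.4; stream total = 1799.4 kg/s.
After stage 2: water left = (1−0.247)×1393.4 = 1049.2; final concentrate = 1455.2 kg/s.

1455 kg/s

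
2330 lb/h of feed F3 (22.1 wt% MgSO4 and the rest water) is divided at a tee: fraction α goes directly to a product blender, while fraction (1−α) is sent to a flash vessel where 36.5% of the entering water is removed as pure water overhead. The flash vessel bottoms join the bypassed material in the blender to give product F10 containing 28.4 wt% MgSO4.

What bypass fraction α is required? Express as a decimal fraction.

All 2330×0.221 = 514.93 lb/h of MgSO4 reaches F10, so F10 = 514.93/0.284 = 1813.1 lb/h and vapour = 516.87 lb/h.
The evaporator receives (1−α)·2330 of feed at 0.779 water and removes 0.365 of that water:
0.365×0.779×(1−α)×2330 = 516.87
(1−α) = 516.87/662.5 = 0.7802;  α = 0.2198.

0.220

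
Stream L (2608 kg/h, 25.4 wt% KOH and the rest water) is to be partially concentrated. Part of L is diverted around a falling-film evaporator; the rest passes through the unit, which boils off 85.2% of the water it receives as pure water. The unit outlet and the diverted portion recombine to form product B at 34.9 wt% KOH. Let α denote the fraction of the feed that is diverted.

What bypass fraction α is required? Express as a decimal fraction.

All 2608×0.254 = 662.43 kg/h of KOH reaches B, so B = 662.43/0.349 = 1898.1 kg/h and vapour = 709.91 kg/h.
The evaporator receives (1−α)·2608 of feed at 0.746 water and removes 0.852 of that water:
0.852×0.746×(1−α)×2608 = 709.91
(1−α) = 709.91/1657.6 = 0.4283;  α = 0.5717.

0.572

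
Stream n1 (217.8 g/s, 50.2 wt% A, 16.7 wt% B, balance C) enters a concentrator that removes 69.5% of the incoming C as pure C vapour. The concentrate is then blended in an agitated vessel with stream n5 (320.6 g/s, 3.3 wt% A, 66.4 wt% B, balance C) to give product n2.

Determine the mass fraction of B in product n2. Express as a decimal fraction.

0.510

Vapour removed = 0.695×0.331×217.8 = 50.104 g/s; concentrate = 167.7 g/s.
B reaching the mixer = 36.373 (from concentrate) + 320.6×0.664 = 249.25 g/s.
Product flow = 167.7 + 320.6 = 488.3 g/s; B fraction = 0.510.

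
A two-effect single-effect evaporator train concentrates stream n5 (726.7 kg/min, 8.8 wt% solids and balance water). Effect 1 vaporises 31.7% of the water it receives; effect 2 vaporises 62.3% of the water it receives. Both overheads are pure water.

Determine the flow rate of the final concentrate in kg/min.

water in feed = 726.7×0.912 = 662.75 kg/min.
After stage 1: water left = (1−0.317)×662.75 = 452.66; stream total = 516.61 kg/min.
After stage 2: water left = (1−0.623)×452.66 = 170.65; final concentrate = 234.6 kg/min.

234.6 kg/min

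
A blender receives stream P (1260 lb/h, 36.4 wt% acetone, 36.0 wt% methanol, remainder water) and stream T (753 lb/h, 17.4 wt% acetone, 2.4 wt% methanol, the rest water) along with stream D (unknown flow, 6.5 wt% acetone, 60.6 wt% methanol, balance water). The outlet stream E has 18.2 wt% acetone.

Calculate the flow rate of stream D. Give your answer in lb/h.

Let D be the unknown flow. Total out = 2013 + D.
acetone balance: 589.66 + 0.065·D = 0.182·(2013 + D)
(0.065 − 0.182)·D = 0.182×2013 − 589.66 = -223.3
D = -223.3 / -0.117 = 1908.5 lb/h

1909 lb/h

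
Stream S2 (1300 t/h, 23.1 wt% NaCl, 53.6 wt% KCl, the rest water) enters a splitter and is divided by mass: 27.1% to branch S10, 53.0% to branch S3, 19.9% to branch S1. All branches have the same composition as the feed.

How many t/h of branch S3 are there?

Branch S3 flow = 0.530×1300 = 689 t/h.

689 t/h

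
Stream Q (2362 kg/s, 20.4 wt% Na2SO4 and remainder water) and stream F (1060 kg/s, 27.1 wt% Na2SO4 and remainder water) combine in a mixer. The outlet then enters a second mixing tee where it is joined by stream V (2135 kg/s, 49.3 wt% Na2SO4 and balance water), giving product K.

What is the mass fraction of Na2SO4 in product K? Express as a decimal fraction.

0.328

Overall, product flow = 5557 kg/s.
Na2SO4 in = 2362×0.204 + 1060×0.271 + 2135×0.493 = 1821.7 kg/s.
Na2SO4 fraction in K = 0.328.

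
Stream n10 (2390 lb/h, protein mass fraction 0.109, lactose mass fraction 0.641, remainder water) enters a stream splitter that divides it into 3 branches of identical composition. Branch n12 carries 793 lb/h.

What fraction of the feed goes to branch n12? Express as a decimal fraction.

Fraction to n12 = 793/2390 = 0.3318.

0.332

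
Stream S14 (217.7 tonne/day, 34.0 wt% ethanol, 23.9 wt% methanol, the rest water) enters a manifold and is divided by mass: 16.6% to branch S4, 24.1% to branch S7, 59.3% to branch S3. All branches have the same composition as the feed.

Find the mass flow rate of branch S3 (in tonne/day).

129.1 tonne/day

Branch S3 flow = 0.593×217.7 = 129.1 tonne/day.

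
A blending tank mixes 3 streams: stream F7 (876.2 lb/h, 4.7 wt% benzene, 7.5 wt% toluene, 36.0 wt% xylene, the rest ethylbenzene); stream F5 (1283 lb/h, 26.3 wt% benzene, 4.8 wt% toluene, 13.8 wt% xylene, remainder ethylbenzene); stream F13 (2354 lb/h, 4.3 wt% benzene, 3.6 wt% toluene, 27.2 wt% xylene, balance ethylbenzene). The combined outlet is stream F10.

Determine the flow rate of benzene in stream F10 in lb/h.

479.8 lb/h

benzene out = benzene in = 876.2×0.047 + 1283×0.263 + 2354×0.043 = 479.83 lb/h.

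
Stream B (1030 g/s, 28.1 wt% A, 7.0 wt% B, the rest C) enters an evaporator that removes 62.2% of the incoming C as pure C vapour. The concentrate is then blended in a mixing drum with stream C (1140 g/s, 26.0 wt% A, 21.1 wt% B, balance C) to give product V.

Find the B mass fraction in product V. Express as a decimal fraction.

0.178

Vapour removed = 0.622×0.649×1030 = 415.79 g/s; concentrate = 614.21 g/s.
B reaching the mixer = 72.1 (from concentrate) + 1140×0.211 = 312.64 g/s.
Product flow = 614.21 + 1140 = 1754.2 g/s; B fraction = 0.178.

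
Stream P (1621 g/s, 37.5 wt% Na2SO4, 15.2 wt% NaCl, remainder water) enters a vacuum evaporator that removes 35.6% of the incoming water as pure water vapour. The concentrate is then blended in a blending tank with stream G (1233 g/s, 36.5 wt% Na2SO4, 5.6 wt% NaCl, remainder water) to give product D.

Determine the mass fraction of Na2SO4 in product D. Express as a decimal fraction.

Vapour removed = 0.356×0.473×1621 = 272.96 g/s; concentrate = 1348 g/s.
Na2SO4 reaching the mixer = 607.88 (from concentrate) + 1233×0.365 = 1057.9 g/s.
Product flow = 1348 + 1233 = 2581 g/s; Na2SO4 fraction = 0.410.

0.410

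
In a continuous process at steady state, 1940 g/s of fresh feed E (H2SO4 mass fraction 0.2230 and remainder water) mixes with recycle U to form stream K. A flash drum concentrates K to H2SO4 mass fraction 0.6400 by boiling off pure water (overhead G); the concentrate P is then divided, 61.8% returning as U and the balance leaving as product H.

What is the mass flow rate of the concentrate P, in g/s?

Overall H2SO4 balance (none leaves overhead): H2SO4 in fresh feed = H2SO4 in product, i.e. 1940×0.223 = (1−0.618)·P·0.640.
P = 432.62/(0.640×0.382) = 1769.6 g/s.

1770 g/s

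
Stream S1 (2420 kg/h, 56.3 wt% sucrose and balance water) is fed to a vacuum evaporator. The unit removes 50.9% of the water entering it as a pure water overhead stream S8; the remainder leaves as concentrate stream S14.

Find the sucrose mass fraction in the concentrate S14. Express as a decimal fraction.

sucrose is not removed: 2420×0.563 = 1362.5 kg/h of sucrose enters S14.
water entering = 2420×0.437 = 1057.5 kg/h; overhead removed = 0.509×1057.5 = 538.29 kg/h.
Concentrate = 2420 − 538.29 = 1881.7 kg/h.
Mass fraction = 1362.5/1881.7 = 0.724.

0.724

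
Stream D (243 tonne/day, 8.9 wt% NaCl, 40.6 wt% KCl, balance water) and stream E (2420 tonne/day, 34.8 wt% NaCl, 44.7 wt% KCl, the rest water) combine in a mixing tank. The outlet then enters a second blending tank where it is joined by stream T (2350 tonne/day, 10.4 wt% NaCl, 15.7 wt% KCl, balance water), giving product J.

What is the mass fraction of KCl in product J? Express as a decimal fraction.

Overall, product flow = 5013 tonne/day.
KCl in = 243×0.406 + 2420×0.447 + 2350×0.157 = 1549.3 tonne/day.
KCl fraction in J = 0.3091.

0.3091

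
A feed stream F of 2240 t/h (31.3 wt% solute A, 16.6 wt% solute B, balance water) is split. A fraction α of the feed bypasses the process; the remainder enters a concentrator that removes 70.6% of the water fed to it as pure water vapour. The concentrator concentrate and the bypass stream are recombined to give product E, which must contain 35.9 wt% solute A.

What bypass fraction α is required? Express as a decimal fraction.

0.652

All 2240×0.313 = 701.12 t/h of solute A reaches E, so E = 701.12/0.359 = 1953 t/h and vapour = 287.02 t/h.
The evaporator receives (1−α)·2240 of feed at 0.521 water and removes 0.706 of that water:
0.706×0.521×(1−α)×2240 = 287.02
(1−α) = 287.02/823.93 = 0.3484;  α = 0.6516.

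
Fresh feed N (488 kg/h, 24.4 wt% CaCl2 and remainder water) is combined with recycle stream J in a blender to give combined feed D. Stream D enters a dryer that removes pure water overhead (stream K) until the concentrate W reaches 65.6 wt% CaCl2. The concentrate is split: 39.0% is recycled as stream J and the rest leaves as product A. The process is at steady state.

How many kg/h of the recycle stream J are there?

Overall CaCl2 balance (none leaves overhead): CaCl2 in fresh feed = CaCl2 in product, i.e. 488×0.244 = (1−0.390)·W·0.656.
W = 119.07/(0.656×0.610) = 297.56 kg/h.
Recycle J = 0.390×297.56 = 116.05 kg/h.

116 kg/h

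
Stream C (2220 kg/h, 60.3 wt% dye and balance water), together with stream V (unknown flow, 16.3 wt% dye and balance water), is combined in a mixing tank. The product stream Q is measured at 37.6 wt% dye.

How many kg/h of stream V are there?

2366 kg/h

Let V be the unknown flow. Total out = 2220 + V.
dye balance: 1338.7 + 0.163·V = 0.376·(2220 + V)
(0.163 − 0.376)·V = 0.376×2220 − 1338.7 = -503.94
V = -503.94 / -0.213 = 2365.9 kg/h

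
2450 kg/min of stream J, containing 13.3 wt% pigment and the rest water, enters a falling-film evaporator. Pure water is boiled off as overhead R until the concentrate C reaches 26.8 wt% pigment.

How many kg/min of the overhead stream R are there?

1234 kg/min

pigment is conserved: 2450×0.133 = 325.85 kg/min all reports to the concentrate.
Concentrate = 325.85/(target fraction) = 1215.9 kg/min.
Overhead = 2450 − 1215.9 = 1234.1 kg/min.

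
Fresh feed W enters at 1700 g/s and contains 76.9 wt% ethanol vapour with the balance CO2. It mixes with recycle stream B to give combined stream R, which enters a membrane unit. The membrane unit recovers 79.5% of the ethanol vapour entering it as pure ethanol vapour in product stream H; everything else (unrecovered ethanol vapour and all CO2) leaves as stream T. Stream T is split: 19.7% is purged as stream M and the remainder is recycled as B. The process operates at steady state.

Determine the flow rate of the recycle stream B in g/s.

1858 g/s

CO2 enters only via W and leaves only via the purge: 1700×0.231 = 0.197×(CO2 in T), and the membrane unit passes all CO2, so CO2 in R = CO2 in T = 1993.4 g/s.
ethanol vapour in R: m_A = 1700×0.769 + (1−0.197)·(1−0.795)·m_A, so m_A = 1307.3/0.8354 = 1564.9 g/s.
T = (1−0.795)×1564.9 + 1993.4 = 2314.2 g/s.
Recycle B = (1−0.197)×2314.2 = 1858.3 g/s.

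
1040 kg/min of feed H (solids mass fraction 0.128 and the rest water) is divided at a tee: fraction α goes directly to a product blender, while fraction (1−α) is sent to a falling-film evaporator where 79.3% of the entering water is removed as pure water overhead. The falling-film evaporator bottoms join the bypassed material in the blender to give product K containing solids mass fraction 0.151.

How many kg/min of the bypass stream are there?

810.9 kg/min

All 1040×0.128 = 133.12 kg/min of solids reaches K, so K = 133.12/0.151 = 881.59 kg/min and vapour = 158.41 kg/min.
The evaporator receives (1−α)·1040 of feed at 0.872 water and removes 0.793 of that water:
0.793×0.872×(1−α)×1040 = 158.41
(1−α) = 158.41/719.16 = 0.2203;  α = 0.7797.
Bypass flow = 0.7797×1040 = 810.92 kg/min.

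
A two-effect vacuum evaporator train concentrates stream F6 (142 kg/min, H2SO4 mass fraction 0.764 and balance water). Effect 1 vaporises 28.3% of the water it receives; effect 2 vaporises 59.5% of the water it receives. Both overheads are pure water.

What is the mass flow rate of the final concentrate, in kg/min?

water in feed = 142×0.236 = 33.512 kg/min.
After stage 1: water left = (1−0.283)×33.512 = 24.028; stream total = 132.52 kg/min.
After stage 2: water left = (1−0.595)×24.028 = 9.7314; final concentrate = 118.22 kg/min.

118.2 kg/min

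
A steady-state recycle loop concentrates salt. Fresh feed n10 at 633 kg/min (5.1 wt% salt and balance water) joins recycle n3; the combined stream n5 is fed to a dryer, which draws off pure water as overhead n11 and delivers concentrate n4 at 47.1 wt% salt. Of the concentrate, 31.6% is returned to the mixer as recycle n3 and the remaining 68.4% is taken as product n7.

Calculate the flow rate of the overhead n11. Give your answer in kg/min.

564.5 kg/min

Overall salt balance (none leaves overhead): salt in fresh feed = salt in product, i.e. 633×0.051 = (1−0.316)·n4·0.471.
n4 = 32.283/(0.471×0.684) = 100.21 kg/min.
Recycle n3 = 0.316×100.21 = 31.665 kg/min.
Combined feed n5 = 633 + 31.665 = 664.67 kg/min.
Overhead n11 = n5 − n4 = 664.67 − 100.21 = 564.46 kg/min.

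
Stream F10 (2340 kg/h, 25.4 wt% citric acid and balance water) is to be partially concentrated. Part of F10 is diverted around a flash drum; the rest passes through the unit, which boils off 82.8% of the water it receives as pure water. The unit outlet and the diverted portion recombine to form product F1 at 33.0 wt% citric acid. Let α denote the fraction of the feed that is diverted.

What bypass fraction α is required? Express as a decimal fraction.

All 2340×0.254 = 594.36 kg/h of citric acid reaches F1, so F1 = 594.36/0.330 = 1801.1 kg/h and vapour = 538.91 kg/h.
The evaporator receives (1−α)·2340 of feed at 0.746 water and removes 0.828 of that water:
0.828×0.746×(1−α)×2340 = 538.91
(1−α) = 538.91/1445.4 = 0.3728;  α = 0.6272.

0.627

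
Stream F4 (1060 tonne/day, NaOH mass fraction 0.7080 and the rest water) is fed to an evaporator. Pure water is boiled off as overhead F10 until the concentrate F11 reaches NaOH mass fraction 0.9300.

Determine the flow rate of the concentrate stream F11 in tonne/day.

807 tonne/day

NaOH is conserved: 1060×0.708 = 750.48 tonne/day all reports to the concentrate.
Concentrate = 750.48/(target fraction) = 806.97 tonne/day.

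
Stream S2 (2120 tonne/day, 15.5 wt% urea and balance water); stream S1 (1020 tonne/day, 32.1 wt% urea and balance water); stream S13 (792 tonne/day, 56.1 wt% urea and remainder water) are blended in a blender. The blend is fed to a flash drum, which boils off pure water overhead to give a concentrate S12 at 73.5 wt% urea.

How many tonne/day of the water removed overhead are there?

urea entering = 2120×0.155 + 1020×0.321 + 792×0.561 = 1100.3 tonne/day.
All urea reports to S12, so S12 = 1100.3/0.735 = 1497.1 tonne/day.
Total feed = 3932 tonne/day; overhead = 3932 − 1497.1 = 2434.9 tonne/day.

2435 tonne/day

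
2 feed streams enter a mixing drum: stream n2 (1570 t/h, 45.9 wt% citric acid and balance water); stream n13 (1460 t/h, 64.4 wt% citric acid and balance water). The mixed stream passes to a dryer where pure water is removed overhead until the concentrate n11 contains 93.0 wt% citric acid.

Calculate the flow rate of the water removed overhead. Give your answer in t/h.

1244 t/h

citric acid entering = 1570×0.459 + 1460×0.644 = 1660.9 t/h.
All citric acid reports to n11, so n11 = 1660.9/0.930 = 1785.9 t/h.
Total feed = 3030 t/h; overhead = 3030 − 1785.9 = 1244.1 t/h.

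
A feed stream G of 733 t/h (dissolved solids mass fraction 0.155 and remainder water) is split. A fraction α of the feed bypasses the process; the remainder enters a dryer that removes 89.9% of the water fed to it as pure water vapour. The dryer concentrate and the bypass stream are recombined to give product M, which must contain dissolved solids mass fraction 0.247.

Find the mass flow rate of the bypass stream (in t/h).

373.6 t/h

All 733×0.155 = 113.61 t/h of dissolved solids reaches M, so M = 113.61/0.247 = 459.98 t/h and vapour = 273.02 t/h.
The evaporator receives (1−α)·733 of feed at 0.845 water and removes 0.899 of that water:
0.899×0.845×(1−α)×733 = 273.02
(1−α) = 273.02/556.83 = 0.4903;  α = 0.5097.
Bypass flow = 0.5097×733 = 373.6 t/h.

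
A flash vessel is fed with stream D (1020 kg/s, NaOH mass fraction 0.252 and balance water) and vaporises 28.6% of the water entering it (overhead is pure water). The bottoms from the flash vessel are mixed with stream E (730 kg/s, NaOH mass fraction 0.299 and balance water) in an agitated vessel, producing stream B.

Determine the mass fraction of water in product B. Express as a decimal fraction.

0.690

Vapour removed = 0.286×0.748×1020 = 218.21 kg/s; concentrate = 801.79 kg/s.
water reaching the mixer = 544.75 (from concentrate) + 730×0.701 = 1056.5 kg/s.
Product flow = 801.79 + 730 = 1531.8 kg/s; water fraction = 0.690.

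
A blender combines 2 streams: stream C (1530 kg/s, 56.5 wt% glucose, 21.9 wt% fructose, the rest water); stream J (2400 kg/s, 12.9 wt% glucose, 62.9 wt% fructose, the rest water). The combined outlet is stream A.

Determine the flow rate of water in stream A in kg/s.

water out = water in = 1530×0.216 + 2400×0.242 = 911.28 kg/s.

911.3 kg/s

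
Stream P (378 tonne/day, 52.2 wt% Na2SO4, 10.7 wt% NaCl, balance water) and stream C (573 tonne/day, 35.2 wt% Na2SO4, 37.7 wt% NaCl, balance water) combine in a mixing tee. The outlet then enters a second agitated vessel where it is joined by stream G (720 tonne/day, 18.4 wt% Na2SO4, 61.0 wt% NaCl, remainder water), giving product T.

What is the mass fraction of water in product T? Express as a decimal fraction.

0.266

Overall, product flow = 1671 tonne/day.
water in = 378×0.371 + 573×0.271 + 720×0.206 = 443.84 tonne/day.
water fraction in T = 0.266.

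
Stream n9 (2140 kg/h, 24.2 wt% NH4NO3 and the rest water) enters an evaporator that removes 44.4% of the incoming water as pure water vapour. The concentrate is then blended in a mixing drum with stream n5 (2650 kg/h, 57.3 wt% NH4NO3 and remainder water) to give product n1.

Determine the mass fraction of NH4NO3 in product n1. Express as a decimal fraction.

0.500

Vapour removed = 0.444×0.758×2140 = 720.22 kg/h; concentrate = 1419.8 kg/h.
NH4NO3 reaching the mixer = 517.88 (from concentrate) + 2650×0.573 = 2036.3 kg/h.
Product flow = 1419.8 + 2650 = 4069.8 kg/h; NH4NO3 fraction = 0.500.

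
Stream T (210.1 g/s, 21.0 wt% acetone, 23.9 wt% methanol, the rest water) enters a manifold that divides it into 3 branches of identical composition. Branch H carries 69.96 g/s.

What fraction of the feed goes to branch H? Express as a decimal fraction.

Fraction to H = 69.96/210.1 = 0.3330.

0.333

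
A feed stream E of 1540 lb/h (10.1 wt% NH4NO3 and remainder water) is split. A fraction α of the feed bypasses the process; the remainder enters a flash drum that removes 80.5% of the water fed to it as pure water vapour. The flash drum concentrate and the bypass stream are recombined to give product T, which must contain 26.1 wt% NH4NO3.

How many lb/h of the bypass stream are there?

All 1540×0.101 = 155.54 lb/h of NH4NO3 reaches T, so T = 155.54/0.261 = 595.94 lb/h and vapour = 944.06 lb/h.
The evaporator receives (1−α)·1540 of feed at 0.899 water and removes 0.805 of that water:
0.805×0.899×(1−α)×1540 = 944.06
(1−α) = 944.06/1114.5 = 0.8471;  α = 0.1529.
Bypass flow = 0.1529×1540 = 235.5 lb/h.

235.5 lb/h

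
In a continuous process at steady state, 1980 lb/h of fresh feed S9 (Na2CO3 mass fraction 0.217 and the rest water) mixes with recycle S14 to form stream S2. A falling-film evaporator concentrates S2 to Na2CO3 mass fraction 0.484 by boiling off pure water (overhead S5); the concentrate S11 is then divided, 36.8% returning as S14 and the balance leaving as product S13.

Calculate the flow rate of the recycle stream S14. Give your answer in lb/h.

516.9 lb/h

Overall Na2CO3 balance (none leaves overhead): Na2CO3 in fresh feed = Na2CO3 in product, i.e. 1980×0.217 = (1−0.368)·S11·0.484.
S11 = 429.66/(0.484×0.632) = 1404.6 lb/h.
Recycle S14 = 0.368×1404.6 = 516.9 lb/h.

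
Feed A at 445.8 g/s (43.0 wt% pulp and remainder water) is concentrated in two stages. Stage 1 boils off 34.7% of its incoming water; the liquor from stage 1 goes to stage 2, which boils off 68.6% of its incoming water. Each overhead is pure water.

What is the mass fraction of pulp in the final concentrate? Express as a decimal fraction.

water in feed = 445.8×0.570 = 254.11 g/s.
After stage 1: water left = (1−0.347)×254.11 = 165.93; stream total = 357.63 g/s.
After stage 2: water left = (1−0.686)×165.93 = 52.102; final concentrate = 243.8 g/s.
pulp fraction = 191.69/243.8 = 0.786.

0.786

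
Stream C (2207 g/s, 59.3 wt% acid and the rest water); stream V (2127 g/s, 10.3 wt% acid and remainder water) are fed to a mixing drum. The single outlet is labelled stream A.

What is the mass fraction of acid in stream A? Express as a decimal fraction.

Total flow out = 2207 + 2127 = 4334 g/s.
acid in = 2207×0.593 + 2127×0.103 = 1527.8 g/s.
acid mass fraction in A = 1527.8/4334 = 0.353.

0.353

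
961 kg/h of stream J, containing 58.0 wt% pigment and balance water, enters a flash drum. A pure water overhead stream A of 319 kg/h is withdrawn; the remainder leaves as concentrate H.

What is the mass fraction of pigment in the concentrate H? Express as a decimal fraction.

pigment is not removed: 961×0.580 = 557.38 kg/h of pigment enters H.
Concentrate = 961 − 319 = 642 kg/h.
Mass fraction = 557.38/642 = 0.868.

0.868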